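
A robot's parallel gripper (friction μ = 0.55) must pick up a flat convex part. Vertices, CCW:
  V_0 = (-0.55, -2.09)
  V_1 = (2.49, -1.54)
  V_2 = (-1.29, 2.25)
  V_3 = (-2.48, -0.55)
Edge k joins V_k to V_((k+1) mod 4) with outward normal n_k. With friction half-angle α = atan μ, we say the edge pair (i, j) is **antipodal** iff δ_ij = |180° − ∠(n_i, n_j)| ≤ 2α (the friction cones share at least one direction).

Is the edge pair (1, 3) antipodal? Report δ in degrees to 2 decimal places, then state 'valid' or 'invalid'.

δ = 6.49°, valid

α = atan 0.55 = 28.81°;  2α = 57.62°
edge 1: e_1 = (-3.78, +3.79);  n_1 = (+0.7080, +0.7062)
edge 3: e_3 = (+1.93, -1.54);  n_3 = (-0.6237, -0.7817)
∠(n_1, n_3) = 173.51°
δ = |180° − 173.51°| = 6.49°
6.49° ≤ 2α = 57.62°  →  valid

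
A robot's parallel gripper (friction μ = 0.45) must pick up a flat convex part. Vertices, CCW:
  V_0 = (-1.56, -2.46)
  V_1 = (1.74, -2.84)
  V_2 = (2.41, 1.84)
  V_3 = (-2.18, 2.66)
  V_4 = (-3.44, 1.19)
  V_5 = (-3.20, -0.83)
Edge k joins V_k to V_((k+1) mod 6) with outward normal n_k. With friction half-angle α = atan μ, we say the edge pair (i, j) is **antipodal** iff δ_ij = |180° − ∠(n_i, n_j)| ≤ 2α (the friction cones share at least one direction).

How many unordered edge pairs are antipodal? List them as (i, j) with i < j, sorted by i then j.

α = atan 0.45 = 24.23°;  2α = 48.46°
n_0 = (-0.1144, -0.9934)
n_1 = (+0.9899, -0.1417)
n_2 = (+0.1759, +0.9844)
n_3 = (-0.7593, +0.6508)
n_4 = (-0.9930, -0.1180)
n_5 = (-0.7049, -0.7093)
  (0,1): δ = 91.58°  ·
  (0,2): δ = 3.56°  ✓
  (0,3): δ = 55.97°  ·
  (0,4): δ = 103.34°  ·
  (0,5): δ = 141.74°  ·
  (1,2): δ = 91.98°  ·
  (1,3): δ = 32.45°  ✓
  (1,4): δ = 14.92°  ✓
  (1,5): δ = 53.32°  ·
  (2,3): δ = 120.47°  ·
  (2,4): δ = 73.10°  ·
  (2,5): δ = 34.70°  ✓
  (3,4): δ = 132.62°  ·
  (3,5): δ = 94.22°  ·
  (4,5): δ = 141.60°  ·
antipodal pairs: 4

count = 4; pairs: (0,2), (1,3), (1,4), (2,5)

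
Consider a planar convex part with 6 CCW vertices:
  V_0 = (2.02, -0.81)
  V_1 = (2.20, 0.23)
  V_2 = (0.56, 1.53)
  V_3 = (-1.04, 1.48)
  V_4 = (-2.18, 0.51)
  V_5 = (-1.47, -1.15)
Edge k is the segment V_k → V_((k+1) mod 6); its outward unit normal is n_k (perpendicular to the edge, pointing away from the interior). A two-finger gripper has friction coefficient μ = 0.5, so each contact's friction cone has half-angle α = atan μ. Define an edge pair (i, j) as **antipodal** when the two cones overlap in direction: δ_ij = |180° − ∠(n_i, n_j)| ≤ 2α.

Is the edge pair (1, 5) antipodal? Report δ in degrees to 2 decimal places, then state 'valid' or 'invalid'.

α = atan 0.5 = 26.57°;  2α = 53.13°
edge 1: e_1 = (-1.64, +1.30);  n_1 = (+0.6212, +0.7837)
edge 5: e_5 = (+3.49, +0.34);  n_5 = (+0.0970, -0.9953)
∠(n_1, n_5) = 136.03°
δ = |180° − 136.03°| = 43.97°
43.97° ≤ 2α = 53.13°  →  valid

δ = 43.97°, valid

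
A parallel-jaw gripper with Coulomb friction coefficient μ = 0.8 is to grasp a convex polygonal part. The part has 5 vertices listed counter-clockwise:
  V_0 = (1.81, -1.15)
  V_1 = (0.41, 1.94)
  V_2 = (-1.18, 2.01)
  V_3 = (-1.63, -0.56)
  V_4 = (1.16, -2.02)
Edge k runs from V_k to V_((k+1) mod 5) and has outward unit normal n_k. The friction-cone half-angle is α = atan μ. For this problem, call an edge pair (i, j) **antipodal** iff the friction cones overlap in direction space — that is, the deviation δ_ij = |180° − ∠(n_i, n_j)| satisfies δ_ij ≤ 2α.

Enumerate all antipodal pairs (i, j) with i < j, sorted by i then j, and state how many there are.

α = atan 0.8 = 38.66°;  2α = 77.32°
n_0 = (+0.9109, +0.4127)
n_1 = (+0.0440, +0.9990)
n_2 = (-0.9850, +0.1725)
n_3 = (-0.4637, -0.8860)
n_4 = (+0.8011, -0.5985)
  (0,1): δ = 116.89°  ·
  (0,2): δ = 34.31°  ✓
  (0,3): δ = 38.00°  ✓
  (0,4): δ = 118.86°  ·
  (1,2): δ = 97.41°  ·
  (1,3): δ = 25.10°  ✓
  (1,4): δ = 55.76°  ✓
  (2,3): δ = 107.69°  ·
  (2,4): δ = 26.83°  ✓
  (3,4): δ = 99.14°  ·
antipodal pairs: 5

count = 5; pairs: (0,2), (0,3), (1,3), (1,4), (2,4)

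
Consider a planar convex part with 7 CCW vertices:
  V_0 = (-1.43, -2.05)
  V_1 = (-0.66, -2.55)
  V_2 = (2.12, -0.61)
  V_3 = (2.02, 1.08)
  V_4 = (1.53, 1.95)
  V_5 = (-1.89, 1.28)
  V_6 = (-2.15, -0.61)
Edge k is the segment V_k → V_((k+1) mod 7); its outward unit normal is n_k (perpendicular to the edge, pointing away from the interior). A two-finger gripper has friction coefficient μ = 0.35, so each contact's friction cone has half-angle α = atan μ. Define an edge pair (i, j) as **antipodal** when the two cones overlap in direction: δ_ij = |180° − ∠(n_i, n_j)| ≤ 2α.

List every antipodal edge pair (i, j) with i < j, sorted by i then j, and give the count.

α = atan 0.35 = 19.29°;  2α = 38.58°
n_0 = (-0.5446, -0.8387)
n_1 = (+0.5723, -0.8201)
n_2 = (+0.9983, +0.0591)
n_3 = (+0.8713, +0.4907)
n_4 = (-0.1923, +0.9813)
n_5 = (-0.9907, +0.1363)
n_6 = (-0.8944, -0.4472)
  (0,1): δ = 112.09°  ·
  (0,2): δ = 53.62°  ·
  (0,3): δ = 27.61°  ✓
  (0,4): δ = 44.08°  ·
  (0,5): δ = 115.16°  ·
  (0,6): δ = 149.56°  ·
  (1,2): δ = 121.52°  ·
  (1,3): δ = 95.52°  ·
  (1,4): δ = 23.82°  ✓
  (1,5): δ = 47.26°  ·
  (1,6): δ = 81.66°  ·
  (2,3): δ = 154.00°  ·
  (2,4): δ = 82.30°  ·
  (2,5): δ = 11.22°  ✓
  (2,6): δ = 23.18°  ✓
  (3,4): δ = 108.30°  ·
  (3,5): δ = 37.22°  ✓
  (3,6): δ = 2.82°  ✓
  (4,5): δ = 108.92°  ·
  (4,6): δ = 74.52°  ·
  (5,6): δ = 145.60°  ·
antipodal pairs: 6

count = 6; pairs: (0,3), (1,4), (2,5), (2,6), (3,5), (3,6)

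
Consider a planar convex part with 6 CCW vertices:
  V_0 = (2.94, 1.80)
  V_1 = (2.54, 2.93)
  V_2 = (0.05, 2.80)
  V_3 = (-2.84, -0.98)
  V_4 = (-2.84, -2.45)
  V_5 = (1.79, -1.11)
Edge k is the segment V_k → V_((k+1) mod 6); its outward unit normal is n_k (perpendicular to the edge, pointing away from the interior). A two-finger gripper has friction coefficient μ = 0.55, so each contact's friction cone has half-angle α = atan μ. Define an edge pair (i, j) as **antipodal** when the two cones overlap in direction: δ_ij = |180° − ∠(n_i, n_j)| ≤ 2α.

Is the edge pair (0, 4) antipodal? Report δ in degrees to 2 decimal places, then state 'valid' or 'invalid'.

δ = 86.65°, invalid

α = atan 0.55 = 28.81°;  2α = 57.62°
edge 0: e_0 = (-0.40, +1.13);  n_0 = (+0.9427, +0.3337)
edge 4: e_4 = (+4.63, +1.34);  n_4 = (+0.2780, -0.9606)
∠(n_0, n_4) = 93.35°
δ = |180° − 93.35°| = 86.65°
86.65° > 2α = 57.62°  →  invalid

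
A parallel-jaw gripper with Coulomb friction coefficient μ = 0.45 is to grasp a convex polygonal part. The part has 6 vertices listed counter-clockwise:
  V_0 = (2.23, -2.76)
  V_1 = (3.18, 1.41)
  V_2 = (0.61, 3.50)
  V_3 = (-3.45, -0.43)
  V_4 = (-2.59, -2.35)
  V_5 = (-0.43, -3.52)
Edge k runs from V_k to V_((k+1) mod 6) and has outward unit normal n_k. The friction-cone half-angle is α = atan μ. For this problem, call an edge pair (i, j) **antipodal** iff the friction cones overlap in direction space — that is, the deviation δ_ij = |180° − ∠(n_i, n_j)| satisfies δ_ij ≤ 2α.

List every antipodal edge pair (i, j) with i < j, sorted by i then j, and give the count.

count = 5; pairs: (0,2), (0,3), (1,3), (1,4), (2,5)

α = atan 0.45 = 24.23°;  2α = 48.46°
n_0 = (+0.9750, -0.2221)
n_1 = (+0.6309, +0.7758)
n_2 = (-0.6955, +0.7185)
n_3 = (-0.9126, -0.4088)
n_4 = (-0.4763, -0.8793)
n_5 = (+0.2747, -0.9615)
  (0,1): δ = 116.29°  ·
  (0,2): δ = 33.10°  ✓
  (0,3): δ = 36.96°  ✓
  (0,4): δ = 74.39°  ·
  (0,5): δ = 118.78°  ·
  (1,2): δ = 96.81°  ·
  (1,3): δ = 26.75°  ✓
  (1,4): δ = 10.68°  ✓
  (1,5): δ = 55.06°  ·
  (2,3): δ = 109.94°  ·
  (2,4): δ = 72.51°  ·
  (2,5): δ = 28.12°  ✓
  (3,4): δ = 142.57°  ·
  (3,5): δ = 98.18°  ·
  (4,5): δ = 135.61°  ·
antipodal pairs: 5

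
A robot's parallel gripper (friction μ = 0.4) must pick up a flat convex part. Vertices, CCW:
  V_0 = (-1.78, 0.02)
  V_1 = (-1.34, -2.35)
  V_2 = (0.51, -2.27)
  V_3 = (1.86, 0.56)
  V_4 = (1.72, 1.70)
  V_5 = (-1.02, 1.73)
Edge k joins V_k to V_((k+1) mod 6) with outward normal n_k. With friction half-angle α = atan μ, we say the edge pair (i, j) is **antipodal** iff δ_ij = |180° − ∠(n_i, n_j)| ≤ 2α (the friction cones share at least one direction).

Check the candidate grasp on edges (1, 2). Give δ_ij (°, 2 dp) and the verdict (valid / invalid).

α = atan 0.4 = 21.80°;  2α = 43.60°
edge 1: e_1 = (+1.85, +0.08);  n_1 = (+0.0432, -0.9991)
edge 2: e_2 = (+1.35, +2.83);  n_2 = (+0.9026, -0.4306)
∠(n_1, n_2) = 62.02°
δ = |180° − 62.02°| = 117.98°
117.98° > 2α = 43.60°  →  invalid

δ = 117.98°, invalid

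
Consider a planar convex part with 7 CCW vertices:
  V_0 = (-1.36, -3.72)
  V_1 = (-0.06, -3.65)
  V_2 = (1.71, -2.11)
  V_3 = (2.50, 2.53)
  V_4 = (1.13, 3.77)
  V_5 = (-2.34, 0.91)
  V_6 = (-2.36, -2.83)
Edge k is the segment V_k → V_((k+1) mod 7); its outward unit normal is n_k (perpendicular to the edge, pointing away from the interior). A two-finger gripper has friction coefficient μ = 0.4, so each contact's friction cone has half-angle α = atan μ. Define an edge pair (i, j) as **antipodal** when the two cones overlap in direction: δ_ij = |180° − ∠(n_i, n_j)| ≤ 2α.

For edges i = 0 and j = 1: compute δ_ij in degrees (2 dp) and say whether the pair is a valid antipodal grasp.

α = atan 0.4 = 21.80°;  2α = 43.60°
edge 0: e_0 = (+1.30, +0.07);  n_0 = (+0.0538, -0.9986)
edge 1: e_1 = (+1.77, +1.54);  n_1 = (+0.6564, -0.7544)
∠(n_0, n_1) = 37.94°
δ = |180° − 37.94°| = 142.06°
142.06° > 2α = 43.60°  →  invalid

δ = 142.06°, invalid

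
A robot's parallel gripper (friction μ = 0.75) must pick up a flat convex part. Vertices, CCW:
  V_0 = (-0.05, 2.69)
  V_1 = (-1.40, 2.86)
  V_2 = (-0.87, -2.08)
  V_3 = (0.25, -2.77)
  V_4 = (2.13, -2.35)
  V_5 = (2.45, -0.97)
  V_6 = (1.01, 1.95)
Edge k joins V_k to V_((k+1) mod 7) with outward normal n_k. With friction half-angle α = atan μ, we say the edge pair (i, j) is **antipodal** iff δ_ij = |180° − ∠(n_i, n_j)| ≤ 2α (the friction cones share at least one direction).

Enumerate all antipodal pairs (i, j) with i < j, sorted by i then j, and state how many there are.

count = 9; pairs: (0,2), (0,3), (1,4), (1,5), (1,6), (2,4), (2,5), (2,6), (3,6)

α = atan 0.75 = 36.87°;  2α = 73.74°
n_0 = (+0.1249, +0.9922)
n_1 = (-0.9943, -0.1067)
n_2 = (-0.5245, -0.8514)
n_3 = (+0.2180, -0.9759)
n_4 = (+0.9742, -0.2259)
n_5 = (+0.8969, +0.4423)
n_6 = (+0.5724, +0.8200)
  (0,1): δ = 76.70°  ·
  (0,2): δ = 24.46°  ✓
  (0,3): δ = 19.77°  ✓
  (0,4): δ = 84.12°  ·
  (0,5): δ = 123.43°  ·
  (0,6): δ = 152.26°  ·
  (1,2): δ = 127.76°  ·
  (1,3): δ = 83.53°  ·
  (1,4): δ = 19.18°  ✓
  (1,5): δ = 20.13°  ✓
  (1,6): δ = 48.96°  ✓
  (2,3): δ = 135.77°  ·
  (2,4): δ = 71.42°  ✓
  (2,5): δ = 32.11°  ✓
  (2,6): δ = 3.28°  ✓
  (3,4): δ = 115.65°  ·
  (3,5): δ = 76.34°  ·
  (3,6): δ = 47.51°  ✓
  (4,5): δ = 140.69°  ·
  (4,6): δ = 111.86°  ·
  (5,6): δ = 151.17°  ·
antipodal pairs: 9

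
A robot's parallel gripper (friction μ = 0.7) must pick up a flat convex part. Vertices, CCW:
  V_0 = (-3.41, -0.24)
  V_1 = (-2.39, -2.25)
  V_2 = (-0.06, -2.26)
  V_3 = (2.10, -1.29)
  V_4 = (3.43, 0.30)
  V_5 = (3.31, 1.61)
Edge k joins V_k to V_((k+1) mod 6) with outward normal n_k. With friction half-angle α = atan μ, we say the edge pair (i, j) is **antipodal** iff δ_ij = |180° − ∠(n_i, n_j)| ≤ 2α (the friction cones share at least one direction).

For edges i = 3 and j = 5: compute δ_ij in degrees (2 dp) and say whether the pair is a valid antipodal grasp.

δ = 34.70°, valid

α = atan 0.7 = 34.99°;  2α = 69.98°
edge 3: e_3 = (+1.33, +1.59);  n_3 = (+0.7670, -0.6416)
edge 5: e_5 = (-6.72, -1.85);  n_5 = (-0.2654, +0.9641)
∠(n_3, n_5) = 145.30°
δ = |180° − 145.30°| = 34.70°
34.70° ≤ 2α = 69.98°  →  valid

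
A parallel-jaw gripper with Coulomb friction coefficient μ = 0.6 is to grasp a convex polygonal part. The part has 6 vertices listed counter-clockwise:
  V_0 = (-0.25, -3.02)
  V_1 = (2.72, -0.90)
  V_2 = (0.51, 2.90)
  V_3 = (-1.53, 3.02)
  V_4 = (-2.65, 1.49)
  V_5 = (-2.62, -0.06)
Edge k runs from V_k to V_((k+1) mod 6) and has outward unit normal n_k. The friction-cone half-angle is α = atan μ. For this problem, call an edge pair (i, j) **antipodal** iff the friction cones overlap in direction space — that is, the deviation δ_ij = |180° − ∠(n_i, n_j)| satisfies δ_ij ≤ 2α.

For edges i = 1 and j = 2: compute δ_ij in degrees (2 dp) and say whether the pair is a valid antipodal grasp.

α = atan 0.6 = 30.96°;  2α = 61.93°
edge 1: e_1 = (-2.21, +3.80);  n_1 = (+0.8644, +0.5027)
edge 2: e_2 = (-2.04, +0.12);  n_2 = (+0.0587, +0.9983)
∠(n_1, n_2) = 56.45°
δ = |180° − 56.45°| = 123.55°
123.55° > 2α = 61.93°  →  invalid

δ = 123.55°, invalid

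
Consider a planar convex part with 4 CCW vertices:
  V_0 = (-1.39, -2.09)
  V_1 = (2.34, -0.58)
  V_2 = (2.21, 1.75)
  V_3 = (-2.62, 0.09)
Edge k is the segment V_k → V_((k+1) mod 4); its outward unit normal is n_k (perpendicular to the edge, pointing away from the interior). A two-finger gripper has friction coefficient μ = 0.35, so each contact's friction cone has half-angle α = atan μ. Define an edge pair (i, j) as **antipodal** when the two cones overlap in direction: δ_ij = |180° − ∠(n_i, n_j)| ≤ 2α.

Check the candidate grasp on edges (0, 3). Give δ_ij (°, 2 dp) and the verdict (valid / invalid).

α = atan 0.35 = 19.29°;  2α = 38.58°
edge 0: e_0 = (+3.73, +1.51);  n_0 = (+0.3752, -0.9269)
edge 3: e_3 = (+1.23, -2.18);  n_3 = (-0.8709, -0.4914)
∠(n_0, n_3) = 82.61°
δ = |180° − 82.61°| = 97.39°
97.39° > 2α = 38.58°  →  invalid

δ = 97.39°, invalid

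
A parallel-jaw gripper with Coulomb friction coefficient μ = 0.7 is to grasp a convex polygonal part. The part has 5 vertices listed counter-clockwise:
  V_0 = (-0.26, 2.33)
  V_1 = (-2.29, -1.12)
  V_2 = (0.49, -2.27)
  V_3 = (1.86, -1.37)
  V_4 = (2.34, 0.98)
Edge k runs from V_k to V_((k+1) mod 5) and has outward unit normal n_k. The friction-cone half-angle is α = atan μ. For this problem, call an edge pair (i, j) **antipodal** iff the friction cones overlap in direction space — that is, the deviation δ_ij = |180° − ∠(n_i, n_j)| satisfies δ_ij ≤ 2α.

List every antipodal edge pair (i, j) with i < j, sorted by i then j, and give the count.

α = atan 0.7 = 34.99°;  2α = 69.98°
n_0 = (-0.8619, +0.5071)
n_1 = (-0.3823, -0.9241)
n_2 = (+0.5491, -0.8358)
n_3 = (+0.9798, -0.2001)
n_4 = (+0.4608, +0.8875)
  (0,1): δ = 82.00°  ·
  (0,2): δ = 26.22°  ✓
  (0,3): δ = 18.93°  ✓
  (0,4): δ = 93.03°  ·
  (1,2): δ = 124.22°  ·
  (1,3): δ = 79.07°  ·
  (1,4): δ = 4.97°  ✓
  (2,3): δ = 134.85°  ·
  (2,4): δ = 60.74°  ✓
  (3,4): δ = 105.90°  ·
antipodal pairs: 4

count = 4; pairs: (0,2), (0,3), (1,4), (2,4)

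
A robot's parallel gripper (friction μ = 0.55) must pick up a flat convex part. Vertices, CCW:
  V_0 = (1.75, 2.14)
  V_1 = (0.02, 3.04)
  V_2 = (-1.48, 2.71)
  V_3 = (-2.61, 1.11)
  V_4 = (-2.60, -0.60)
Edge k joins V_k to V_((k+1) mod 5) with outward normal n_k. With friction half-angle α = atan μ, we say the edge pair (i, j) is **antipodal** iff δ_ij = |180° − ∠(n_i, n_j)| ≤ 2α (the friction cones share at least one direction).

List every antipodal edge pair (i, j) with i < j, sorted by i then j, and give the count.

α = atan 0.55 = 28.81°;  2α = 57.62°
n_0 = (+0.4615, +0.8871)
n_1 = (-0.2149, +0.9766)
n_2 = (-0.8168, +0.5769)
n_3 = (-1.0000, -0.0058)
n_4 = (+0.5330, -0.8461)
  (0,1): δ = 140.11°  ·
  (0,2): δ = 97.75°  ·
  (0,3): δ = 62.18°  ·
  (0,4): δ = 59.69°  ·
  (1,2): δ = 137.64°  ·
  (1,3): δ = 102.07°  ·
  (1,4): δ = 19.80°  ✓
  (2,3): δ = 144.43°  ·
  (2,4): δ = 22.56°  ✓
  (3,4): δ = 58.13°  ·
antipodal pairs: 2

count = 2; pairs: (1,4), (2,4)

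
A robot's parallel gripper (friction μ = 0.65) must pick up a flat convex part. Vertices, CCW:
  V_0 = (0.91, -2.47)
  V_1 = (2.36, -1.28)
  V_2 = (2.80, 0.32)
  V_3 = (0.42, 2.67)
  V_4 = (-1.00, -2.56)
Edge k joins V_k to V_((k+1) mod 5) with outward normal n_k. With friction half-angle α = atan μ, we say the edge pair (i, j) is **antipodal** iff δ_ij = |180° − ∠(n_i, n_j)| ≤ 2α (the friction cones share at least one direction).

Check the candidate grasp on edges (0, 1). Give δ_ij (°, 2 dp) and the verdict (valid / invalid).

α = atan 0.65 = 33.02°;  2α = 66.05°
edge 0: e_0 = (+1.45, +1.19);  n_0 = (+0.6344, -0.7730)
edge 1: e_1 = (+0.44, +1.60);  n_1 = (+0.9642, -0.2652)
∠(n_0, n_1) = 35.25°
δ = |180° − 35.25°| = 144.75°
144.75° > 2α = 66.05°  →  invalid

δ = 144.75°, invalid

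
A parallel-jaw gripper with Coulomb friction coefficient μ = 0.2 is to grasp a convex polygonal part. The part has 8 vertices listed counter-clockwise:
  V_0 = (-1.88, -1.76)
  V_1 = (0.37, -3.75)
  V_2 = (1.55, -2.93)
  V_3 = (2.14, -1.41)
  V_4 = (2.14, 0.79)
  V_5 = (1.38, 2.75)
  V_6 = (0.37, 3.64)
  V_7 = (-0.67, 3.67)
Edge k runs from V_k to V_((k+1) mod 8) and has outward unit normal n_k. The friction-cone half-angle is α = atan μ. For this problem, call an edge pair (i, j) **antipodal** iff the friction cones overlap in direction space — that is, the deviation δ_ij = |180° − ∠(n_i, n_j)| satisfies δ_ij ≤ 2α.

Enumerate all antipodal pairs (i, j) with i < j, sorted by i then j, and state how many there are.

count = 3; pairs: (0,5), (2,7), (3,7)

α = atan 0.2 = 11.31°;  2α = 22.62°
n_0 = (-0.6625, -0.7491)
n_1 = (+0.5707, -0.8212)
n_2 = (+0.9322, -0.3619)
n_3 = (+1.0000, -0.0000)
n_4 = (+0.9324, +0.3615)
n_5 = (+0.6611, +0.7503)
n_6 = (+0.0288, +0.9996)
n_7 = (-0.9761, +0.2175)
  (0,1): δ = 103.71°  ·
  (0,2): δ = 69.72°  ·
  (0,3): δ = 48.51°  ·
  (0,4): δ = 27.31°  ·
  (0,5): δ = 0.10°  ✓
  (0,6): δ = 39.84°  ·
  (0,7): δ = 118.93°  ·
  (1,2): δ = 146.01°  ·
  (1,3): δ = 124.80°  ·
  (1,4): δ = 103.60°  ·
  (1,5): δ = 76.18°  ·
  (1,6): δ = 36.45°  ·
  (1,7): δ = 42.64°  ·
  (2,3): δ = 158.79°  ·
  (2,4): δ = 137.59°  ·
  (2,5): δ = 110.17°  ·
  (2,6): δ = 70.44°  ·
  (2,7): δ = 8.65°  ✓
  (3,4): δ = 158.81°  ·
  (3,5): δ = 131.39°  ·
  (3,6): δ = 91.65°  ·
  (3,7): δ = 12.56°  ✓
  (4,5): δ = 152.58°  ·
  (4,6): δ = 112.85°  ·
  (4,7): δ = 33.76°  ·
  (5,6): δ = 140.27°  ·
  (5,7): δ = 61.18°  ·
  (6,7): δ = 100.91°  ·
antipodal pairs: 3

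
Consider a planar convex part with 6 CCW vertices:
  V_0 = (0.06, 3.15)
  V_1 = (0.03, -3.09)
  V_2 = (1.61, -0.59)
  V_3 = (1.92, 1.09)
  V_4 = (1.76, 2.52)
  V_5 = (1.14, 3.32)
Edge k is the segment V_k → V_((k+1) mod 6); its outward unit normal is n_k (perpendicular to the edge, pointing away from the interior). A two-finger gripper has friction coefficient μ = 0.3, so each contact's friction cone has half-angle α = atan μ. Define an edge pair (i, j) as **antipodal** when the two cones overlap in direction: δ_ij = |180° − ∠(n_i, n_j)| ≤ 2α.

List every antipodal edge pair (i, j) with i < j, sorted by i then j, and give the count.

count = 3; pairs: (0,1), (0,2), (0,3)

α = atan 0.3 = 16.70°;  2α = 33.40°
n_0 = (-1.0000, +0.0048)
n_1 = (+0.8453, -0.5342)
n_2 = (+0.9834, -0.1815)
n_3 = (+0.9938, +0.1112)
n_4 = (+0.7904, +0.6126)
n_5 = (-0.1555, +0.9878)
  (0,1): δ = 32.02°  ✓
  (0,2): δ = 10.18°  ✓
  (0,3): δ = 6.66°  ✓
  (0,4): δ = 38.05°  ·
  (0,5): δ = 99.22°  ·
  (1,2): δ = 158.16°  ·
  (1,3): δ = 141.32°  ·
  (1,4): δ = 109.93°  ·
  (1,5): δ = 48.76°  ·
  (2,3): δ = 163.16°  ·
  (2,4): δ = 131.77°  ·
  (2,5): δ = 70.60°  ·
  (3,4): δ = 148.61°  ·
  (3,5): δ = 87.44°  ·
  (4,5): δ = 118.83°  ·
antipodal pairs: 3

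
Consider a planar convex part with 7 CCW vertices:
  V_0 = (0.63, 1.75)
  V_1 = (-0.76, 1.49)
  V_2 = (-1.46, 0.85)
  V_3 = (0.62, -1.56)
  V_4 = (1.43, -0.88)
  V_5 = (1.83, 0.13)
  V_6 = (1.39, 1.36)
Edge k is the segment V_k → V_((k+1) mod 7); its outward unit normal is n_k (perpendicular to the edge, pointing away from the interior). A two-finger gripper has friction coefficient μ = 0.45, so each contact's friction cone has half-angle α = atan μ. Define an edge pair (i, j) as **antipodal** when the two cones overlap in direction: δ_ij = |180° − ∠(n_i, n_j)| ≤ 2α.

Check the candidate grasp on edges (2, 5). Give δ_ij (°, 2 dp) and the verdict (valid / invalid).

δ = 21.11°, valid

α = atan 0.45 = 24.23°;  2α = 48.46°
edge 2: e_2 = (+2.08, -2.41);  n_2 = (-0.7570, -0.6534)
edge 5: e_5 = (-0.44, +1.23);  n_5 = (+0.9416, +0.3368)
∠(n_2, n_5) = 158.89°
δ = |180° − 158.89°| = 21.11°
21.11° ≤ 2α = 48.46°  →  valid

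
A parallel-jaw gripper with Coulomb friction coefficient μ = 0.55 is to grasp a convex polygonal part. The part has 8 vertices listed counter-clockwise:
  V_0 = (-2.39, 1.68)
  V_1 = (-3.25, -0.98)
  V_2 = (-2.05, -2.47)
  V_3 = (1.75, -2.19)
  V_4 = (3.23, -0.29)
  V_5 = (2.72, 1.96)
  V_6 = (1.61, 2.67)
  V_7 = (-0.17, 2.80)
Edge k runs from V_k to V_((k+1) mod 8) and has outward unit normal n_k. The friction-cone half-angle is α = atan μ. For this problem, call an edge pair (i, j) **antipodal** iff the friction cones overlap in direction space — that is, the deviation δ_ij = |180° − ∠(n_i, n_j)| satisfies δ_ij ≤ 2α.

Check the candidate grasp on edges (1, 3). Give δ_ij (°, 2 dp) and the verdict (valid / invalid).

δ = 76.76°, invalid

α = atan 0.55 = 28.81°;  2α = 57.62°
edge 1: e_1 = (+1.20, -1.49);  n_1 = (-0.7788, -0.6272)
edge 3: e_3 = (+1.48, +1.90);  n_3 = (+0.7889, -0.6145)
∠(n_1, n_3) = 103.24°
δ = |180° − 103.24°| = 76.76°
76.76° > 2α = 57.62°  →  invalid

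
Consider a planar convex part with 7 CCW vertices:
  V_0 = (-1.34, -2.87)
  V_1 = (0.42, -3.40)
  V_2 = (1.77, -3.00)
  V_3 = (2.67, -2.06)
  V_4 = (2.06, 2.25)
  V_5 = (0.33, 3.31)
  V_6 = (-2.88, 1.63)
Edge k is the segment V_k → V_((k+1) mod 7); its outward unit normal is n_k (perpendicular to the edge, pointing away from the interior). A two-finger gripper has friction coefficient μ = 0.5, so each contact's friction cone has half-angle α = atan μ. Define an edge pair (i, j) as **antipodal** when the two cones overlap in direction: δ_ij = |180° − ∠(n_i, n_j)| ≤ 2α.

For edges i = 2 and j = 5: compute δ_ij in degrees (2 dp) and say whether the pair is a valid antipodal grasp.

α = atan 0.5 = 26.57°;  2α = 53.13°
edge 2: e_2 = (+0.90, +0.94);  n_2 = (+0.7223, -0.6916)
edge 5: e_5 = (-3.21, -1.68);  n_5 = (-0.4637, +0.8860)
∠(n_2, n_5) = 161.38°
δ = |180° − 161.38°| = 18.62°
18.62° ≤ 2α = 53.13°  →  valid

δ = 18.62°, valid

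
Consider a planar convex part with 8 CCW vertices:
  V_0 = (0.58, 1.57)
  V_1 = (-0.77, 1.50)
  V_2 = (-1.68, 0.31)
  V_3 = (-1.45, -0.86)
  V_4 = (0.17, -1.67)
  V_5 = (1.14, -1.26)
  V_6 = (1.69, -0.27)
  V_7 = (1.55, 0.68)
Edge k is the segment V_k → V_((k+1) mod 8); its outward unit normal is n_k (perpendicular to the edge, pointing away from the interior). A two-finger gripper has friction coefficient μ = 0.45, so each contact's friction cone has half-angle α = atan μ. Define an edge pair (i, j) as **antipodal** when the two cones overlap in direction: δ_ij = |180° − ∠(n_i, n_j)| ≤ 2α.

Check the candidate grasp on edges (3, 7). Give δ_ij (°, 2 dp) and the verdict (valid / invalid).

α = atan 0.45 = 24.23°;  2α = 48.46°
edge 3: e_3 = (+1.62, -0.81);  n_3 = (-0.4472, -0.8944)
edge 7: e_7 = (-0.97, +0.89);  n_7 = (+0.6761, +0.7368)
∠(n_3, n_7) = 164.03°
δ = |180° − 164.03°| = 15.97°
15.97° ≤ 2α = 48.46°  →  valid

δ = 15.97°, valid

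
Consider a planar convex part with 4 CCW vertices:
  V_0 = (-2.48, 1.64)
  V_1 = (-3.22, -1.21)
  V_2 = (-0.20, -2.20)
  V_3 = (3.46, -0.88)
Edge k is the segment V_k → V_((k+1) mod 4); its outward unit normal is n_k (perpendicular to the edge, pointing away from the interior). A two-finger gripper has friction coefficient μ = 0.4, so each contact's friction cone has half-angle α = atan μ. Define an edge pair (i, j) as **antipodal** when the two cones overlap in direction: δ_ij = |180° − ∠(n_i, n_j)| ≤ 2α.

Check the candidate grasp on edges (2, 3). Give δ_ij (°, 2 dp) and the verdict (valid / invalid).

δ = 42.82°, valid

α = atan 0.4 = 21.80°;  2α = 43.60°
edge 2: e_2 = (+3.66, +1.32);  n_2 = (+0.3393, -0.9407)
edge 3: e_3 = (-5.94, +2.52);  n_3 = (+0.3905, +0.9206)
∠(n_2, n_3) = 137.18°
δ = |180° − 137.18°| = 42.82°
42.82° ≤ 2α = 43.60°  →  valid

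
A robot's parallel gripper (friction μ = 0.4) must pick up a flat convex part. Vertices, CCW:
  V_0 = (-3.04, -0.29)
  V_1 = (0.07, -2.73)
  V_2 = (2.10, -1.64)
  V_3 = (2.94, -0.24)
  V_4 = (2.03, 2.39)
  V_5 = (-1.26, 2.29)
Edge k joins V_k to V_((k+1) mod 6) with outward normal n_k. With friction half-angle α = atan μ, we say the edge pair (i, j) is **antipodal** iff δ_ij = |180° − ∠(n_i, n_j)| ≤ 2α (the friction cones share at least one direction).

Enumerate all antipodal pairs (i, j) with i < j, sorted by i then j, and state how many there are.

count = 5; pairs: (0,3), (0,4), (1,4), (1,5), (2,5)

α = atan 0.4 = 21.80°;  2α = 43.60°
n_0 = (-0.6173, -0.7868)
n_1 = (+0.4731, -0.8810)
n_2 = (+0.8575, -0.5145)
n_3 = (+0.9450, +0.3270)
n_4 = (-0.0304, +0.9995)
n_5 = (-0.8231, +0.5679)
  (0,1): δ = 113.65°  ·
  (0,2): δ = 82.85°  ·
  (0,3): δ = 32.80°  ✓
  (0,4): δ = 39.86°  ✓
  (0,5): δ = 93.51°  ·
  (1,2): δ = 149.20°  ·
  (1,3): δ = 99.15°  ·
  (1,4): δ = 26.49°  ✓
  (1,5): δ = 27.16°  ✓
  (2,3): δ = 129.95°  ·
  (2,4): δ = 57.30°  ·
  (2,5): δ = 3.64°  ✓
  (3,4): δ = 107.35°  ·
  (3,5): δ = 53.69°  ·
  (4,5): δ = 126.34°  ·
antipodal pairs: 5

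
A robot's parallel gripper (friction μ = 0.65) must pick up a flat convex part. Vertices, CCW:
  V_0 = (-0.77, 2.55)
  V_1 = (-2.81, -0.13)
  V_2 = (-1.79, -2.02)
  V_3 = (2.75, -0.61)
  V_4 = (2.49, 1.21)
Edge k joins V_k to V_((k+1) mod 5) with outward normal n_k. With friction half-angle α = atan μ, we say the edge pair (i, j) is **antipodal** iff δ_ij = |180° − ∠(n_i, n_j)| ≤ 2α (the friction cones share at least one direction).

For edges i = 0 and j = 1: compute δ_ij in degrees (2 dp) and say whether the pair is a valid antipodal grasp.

α = atan 0.65 = 33.02°;  2α = 66.05°
edge 0: e_0 = (-2.04, -2.68);  n_0 = (-0.7957, +0.6057)
edge 1: e_1 = (+1.02, -1.89);  n_1 = (-0.8800, -0.4749)
∠(n_0, n_1) = 65.63°
δ = |180° − 65.63°| = 114.37°
114.37° > 2α = 66.05°  →  invalid

δ = 114.37°, invalid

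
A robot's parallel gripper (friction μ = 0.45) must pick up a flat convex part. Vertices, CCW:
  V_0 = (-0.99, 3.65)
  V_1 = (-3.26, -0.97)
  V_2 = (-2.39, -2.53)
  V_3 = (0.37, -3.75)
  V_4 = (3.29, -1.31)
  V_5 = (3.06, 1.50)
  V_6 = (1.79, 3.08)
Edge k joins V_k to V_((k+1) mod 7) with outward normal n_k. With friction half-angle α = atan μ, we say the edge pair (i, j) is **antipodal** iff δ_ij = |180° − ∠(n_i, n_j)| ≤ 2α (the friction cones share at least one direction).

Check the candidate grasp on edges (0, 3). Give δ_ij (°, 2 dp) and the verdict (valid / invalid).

α = atan 0.45 = 24.23°;  2α = 48.46°
edge 0: e_0 = (-2.27, -4.62);  n_0 = (-0.8975, +0.4410)
edge 3: e_3 = (+2.92, +2.44);  n_3 = (+0.6412, -0.7674)
∠(n_0, n_3) = 156.05°
δ = |180° − 156.05°| = 23.95°
23.95° ≤ 2α = 48.46°  →  valid

δ = 23.95°, valid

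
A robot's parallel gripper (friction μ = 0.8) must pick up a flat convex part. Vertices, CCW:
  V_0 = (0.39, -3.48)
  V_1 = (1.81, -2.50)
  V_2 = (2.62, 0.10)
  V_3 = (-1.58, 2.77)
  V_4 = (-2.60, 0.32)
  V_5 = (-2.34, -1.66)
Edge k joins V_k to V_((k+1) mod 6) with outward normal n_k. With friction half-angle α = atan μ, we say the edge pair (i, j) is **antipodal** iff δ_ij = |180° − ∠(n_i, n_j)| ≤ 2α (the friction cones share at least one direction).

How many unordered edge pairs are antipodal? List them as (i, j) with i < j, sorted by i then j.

count = 8; pairs: (0,2), (0,3), (0,4), (1,3), (1,4), (1,5), (2,4), (2,5)

α = atan 0.8 = 38.66°;  2α = 77.32°
n_0 = (+0.5680, -0.8230)
n_1 = (+0.9547, -0.2974)
n_2 = (+0.5365, +0.8439)
n_3 = (-0.9232, +0.3843)
n_4 = (-0.9915, -0.1302)
n_5 = (-0.5547, -0.8321)
  (0,1): δ = 141.91°  ·
  (0,2): δ = 67.06°  ✓
  (0,3): δ = 32.79°  ✓
  (0,4): δ = 62.87°  ✓
  (0,5): δ = 111.70°  ·
  (1,2): δ = 105.14°  ·
  (1,3): δ = 5.30°  ✓
  (1,4): δ = 24.78°  ✓
  (1,5): δ = 73.61°  ✓
  (2,3): δ = 80.16°  ·
  (2,4): δ = 50.07°  ✓
  (2,5): δ = 1.25°  ✓
  (3,4): δ = 149.92°  ·
  (3,5): δ = 101.09°  ·
  (4,5): δ = 131.17°  ·
antipodal pairs: 8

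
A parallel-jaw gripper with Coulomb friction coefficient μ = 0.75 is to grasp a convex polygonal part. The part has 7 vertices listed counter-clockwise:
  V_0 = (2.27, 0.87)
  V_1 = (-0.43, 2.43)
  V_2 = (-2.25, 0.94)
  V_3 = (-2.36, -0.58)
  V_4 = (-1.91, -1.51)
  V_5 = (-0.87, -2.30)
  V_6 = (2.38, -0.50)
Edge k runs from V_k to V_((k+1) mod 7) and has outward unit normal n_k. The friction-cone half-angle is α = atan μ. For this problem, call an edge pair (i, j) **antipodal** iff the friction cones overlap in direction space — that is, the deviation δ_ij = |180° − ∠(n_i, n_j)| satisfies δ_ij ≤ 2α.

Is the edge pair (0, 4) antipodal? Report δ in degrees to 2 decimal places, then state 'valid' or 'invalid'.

δ = 7.20°, valid

α = atan 0.75 = 36.87°;  2α = 73.74°
edge 0: e_0 = (-2.70, +1.56);  n_0 = (+0.5003, +0.8659)
edge 4: e_4 = (+1.04, -0.79);  n_4 = (-0.6049, -0.7963)
∠(n_0, n_4) = 172.80°
δ = |180° − 172.80°| = 7.20°
7.20° ≤ 2α = 73.74°  →  valid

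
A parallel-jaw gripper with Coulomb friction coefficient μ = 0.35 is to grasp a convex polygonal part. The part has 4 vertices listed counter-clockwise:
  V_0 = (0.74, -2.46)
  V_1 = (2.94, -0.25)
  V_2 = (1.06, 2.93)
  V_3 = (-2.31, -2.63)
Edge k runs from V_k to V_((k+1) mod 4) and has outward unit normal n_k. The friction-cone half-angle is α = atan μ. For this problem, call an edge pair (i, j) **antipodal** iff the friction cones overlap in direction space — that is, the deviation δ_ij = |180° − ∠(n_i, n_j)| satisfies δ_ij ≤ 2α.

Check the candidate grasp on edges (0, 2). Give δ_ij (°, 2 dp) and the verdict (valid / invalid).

α = atan 0.35 = 19.29°;  2α = 38.58°
edge 0: e_0 = (+2.20, +2.21);  n_0 = (+0.7087, -0.7055)
edge 2: e_2 = (-3.37, -5.56);  n_2 = (-0.8552, +0.5183)
∠(n_0, n_2) = 166.35°
δ = |180° − 166.35°| = 13.65°
13.65° ≤ 2α = 38.58°  →  valid

δ = 13.65°, valid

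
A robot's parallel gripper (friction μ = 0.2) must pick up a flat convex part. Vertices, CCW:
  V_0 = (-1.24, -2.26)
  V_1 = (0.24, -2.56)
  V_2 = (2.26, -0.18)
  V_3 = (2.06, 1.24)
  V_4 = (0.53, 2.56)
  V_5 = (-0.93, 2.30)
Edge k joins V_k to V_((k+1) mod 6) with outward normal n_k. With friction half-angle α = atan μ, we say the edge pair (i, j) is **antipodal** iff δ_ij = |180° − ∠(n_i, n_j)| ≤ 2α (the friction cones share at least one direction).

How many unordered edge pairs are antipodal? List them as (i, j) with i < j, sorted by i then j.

count = 2; pairs: (0,4), (2,5)

α = atan 0.2 = 11.31°;  2α = 22.62°
n_0 = (-0.1987, -0.9801)
n_1 = (+0.7624, -0.6471)
n_2 = (+0.9902, +0.1395)
n_3 = (+0.6532, +0.7572)
n_4 = (-0.1753, +0.9845)
n_5 = (-0.9977, +0.0678)
  (0,1): δ = 118.86°  ·
  (0,2): δ = 70.52°  ·
  (0,3): δ = 29.33°  ·
  (0,4): δ = 21.56°  ✓
  (0,5): δ = 97.57°  ·
  (1,2): δ = 131.66°  ·
  (1,3): δ = 90.46°  ·
  (1,4): δ = 39.58°  ·
  (1,5): δ = 36.43°  ·
  (2,3): δ = 138.80°  ·
  (2,4): δ = 87.92°  ·
  (2,5): δ = 11.91°  ✓
  (3,4): δ = 129.12°  ·
  (3,5): δ = 53.10°  ·
  (4,5): δ = 103.99°  ·
antipodal pairs: 2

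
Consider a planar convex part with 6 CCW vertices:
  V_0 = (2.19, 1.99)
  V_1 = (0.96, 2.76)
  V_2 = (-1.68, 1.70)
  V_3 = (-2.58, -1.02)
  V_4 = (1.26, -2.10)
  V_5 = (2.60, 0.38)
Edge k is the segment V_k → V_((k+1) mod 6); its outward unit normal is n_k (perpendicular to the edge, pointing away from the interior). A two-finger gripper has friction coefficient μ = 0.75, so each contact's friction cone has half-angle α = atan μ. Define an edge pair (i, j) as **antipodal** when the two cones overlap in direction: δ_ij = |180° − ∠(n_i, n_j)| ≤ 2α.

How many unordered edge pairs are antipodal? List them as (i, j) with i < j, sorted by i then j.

count = 6; pairs: (0,3), (1,3), (1,4), (2,4), (2,5), (3,5)

α = atan 0.75 = 36.87°;  2α = 73.74°
n_0 = (+0.5306, +0.8476)
n_1 = (-0.3726, +0.9280)
n_2 = (-0.9494, +0.3141)
n_3 = (-0.2707, -0.9627)
n_4 = (+0.8798, -0.4754)
n_5 = (+0.9691, +0.2468)
  (0,1): δ = 126.08°  ·
  (0,2): δ = 76.26°  ·
  (0,3): δ = 16.34°  ✓
  (0,4): δ = 93.66°  ·
  (0,5): δ = 136.33°  ·
  (1,2): δ = 130.18°  ·
  (1,3): δ = 37.58°  ✓
  (1,4): δ = 39.74°  ✓
  (1,5): δ = 82.41°  ·
  (2,3): δ = 87.40°  ·
  (2,4): δ = 10.07°  ✓
  (2,5): δ = 32.60°  ✓
  (3,4): δ = 102.67°  ·
  (3,5): δ = 60.00°  ✓
  (4,5): δ = 137.33°  ·
antipodal pairs: 6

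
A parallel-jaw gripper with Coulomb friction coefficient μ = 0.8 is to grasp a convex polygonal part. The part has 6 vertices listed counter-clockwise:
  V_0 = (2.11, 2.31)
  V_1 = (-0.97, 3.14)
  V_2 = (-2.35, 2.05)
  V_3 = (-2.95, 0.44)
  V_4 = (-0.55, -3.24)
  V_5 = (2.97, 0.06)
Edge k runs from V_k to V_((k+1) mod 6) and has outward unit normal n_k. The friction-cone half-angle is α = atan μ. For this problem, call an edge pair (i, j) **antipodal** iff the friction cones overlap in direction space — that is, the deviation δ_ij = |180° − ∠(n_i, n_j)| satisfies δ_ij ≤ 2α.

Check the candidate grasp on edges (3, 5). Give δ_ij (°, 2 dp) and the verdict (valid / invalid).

δ = 12.19°, valid

α = atan 0.8 = 38.66°;  2α = 77.32°
edge 3: e_3 = (+2.40, -3.68);  n_3 = (-0.8376, -0.5463)
edge 5: e_5 = (-0.86, +2.25);  n_5 = (+0.9341, +0.3570)
∠(n_3, n_5) = 167.81°
δ = |180° − 167.81°| = 12.19°
12.19° ≤ 2α = 77.32°  →  valid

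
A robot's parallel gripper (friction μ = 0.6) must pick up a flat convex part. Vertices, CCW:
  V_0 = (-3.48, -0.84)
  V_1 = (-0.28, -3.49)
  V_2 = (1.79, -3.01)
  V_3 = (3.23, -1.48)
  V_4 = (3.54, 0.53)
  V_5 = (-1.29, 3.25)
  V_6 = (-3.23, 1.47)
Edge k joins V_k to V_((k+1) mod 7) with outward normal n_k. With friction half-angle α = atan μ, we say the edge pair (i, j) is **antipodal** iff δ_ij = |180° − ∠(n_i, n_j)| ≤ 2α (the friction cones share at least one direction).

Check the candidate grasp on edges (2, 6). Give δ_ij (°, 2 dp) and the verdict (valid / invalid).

δ = 37.09°, valid

α = atan 0.6 = 30.96°;  2α = 61.93°
edge 2: e_2 = (+1.44, +1.53);  n_2 = (+0.7282, -0.6854)
edge 6: e_6 = (-0.25, -2.31);  n_6 = (-0.9942, +0.1076)
∠(n_2, n_6) = 142.91°
δ = |180° − 142.91°| = 37.09°
37.09° ≤ 2α = 61.93°  →  valid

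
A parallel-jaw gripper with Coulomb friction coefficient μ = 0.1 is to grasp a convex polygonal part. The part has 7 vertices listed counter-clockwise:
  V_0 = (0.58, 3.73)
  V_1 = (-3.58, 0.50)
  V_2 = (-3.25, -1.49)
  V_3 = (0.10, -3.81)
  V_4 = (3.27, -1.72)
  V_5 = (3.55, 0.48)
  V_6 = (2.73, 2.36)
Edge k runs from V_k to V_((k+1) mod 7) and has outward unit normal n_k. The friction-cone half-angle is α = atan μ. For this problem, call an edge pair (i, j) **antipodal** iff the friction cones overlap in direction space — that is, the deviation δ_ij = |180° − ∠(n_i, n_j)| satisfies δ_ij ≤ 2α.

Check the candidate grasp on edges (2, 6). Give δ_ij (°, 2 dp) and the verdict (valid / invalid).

δ = 2.20°, valid

α = atan 0.1 = 5.71°;  2α = 11.42°
edge 2: e_2 = (+3.35, -2.32);  n_2 = (-0.5693, -0.8221)
edge 6: e_6 = (-2.15, +1.37);  n_6 = (+0.5374, +0.8433)
∠(n_2, n_6) = 177.80°
δ = |180° − 177.80°| = 2.20°
2.20° ≤ 2α = 11.42°  →  valid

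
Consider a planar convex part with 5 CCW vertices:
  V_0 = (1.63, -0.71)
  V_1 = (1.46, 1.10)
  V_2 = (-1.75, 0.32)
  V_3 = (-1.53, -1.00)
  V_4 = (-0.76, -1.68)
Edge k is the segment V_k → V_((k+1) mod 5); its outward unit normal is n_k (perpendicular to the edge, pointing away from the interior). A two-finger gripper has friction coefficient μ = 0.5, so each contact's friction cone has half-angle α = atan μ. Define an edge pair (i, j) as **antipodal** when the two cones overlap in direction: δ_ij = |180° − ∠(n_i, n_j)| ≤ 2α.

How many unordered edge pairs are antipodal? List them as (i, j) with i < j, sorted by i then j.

count = 3; pairs: (0,2), (0,3), (1,4)

α = atan 0.5 = 26.57°;  2α = 53.13°
n_0 = (+0.9956, +0.0935)
n_1 = (-0.2361, +0.9717)
n_2 = (-0.9864, -0.1644)
n_3 = (-0.6619, -0.7496)
n_4 = (+0.3761, -0.9266)
  (0,1): δ = 81.71°  ·
  (0,2): δ = 4.10°  ✓
  (0,3): δ = 43.19°  ✓
  (0,4): δ = 106.72°  ·
  (1,2): δ = 94.20°  ·
  (1,3): δ = 55.11°  ·
  (1,4): δ = 8.43°  ✓
  (2,3): δ = 140.91°  ·
  (2,4): δ = 77.37°  ·
  (3,4): δ = 116.46°  ·
antipodal pairs: 3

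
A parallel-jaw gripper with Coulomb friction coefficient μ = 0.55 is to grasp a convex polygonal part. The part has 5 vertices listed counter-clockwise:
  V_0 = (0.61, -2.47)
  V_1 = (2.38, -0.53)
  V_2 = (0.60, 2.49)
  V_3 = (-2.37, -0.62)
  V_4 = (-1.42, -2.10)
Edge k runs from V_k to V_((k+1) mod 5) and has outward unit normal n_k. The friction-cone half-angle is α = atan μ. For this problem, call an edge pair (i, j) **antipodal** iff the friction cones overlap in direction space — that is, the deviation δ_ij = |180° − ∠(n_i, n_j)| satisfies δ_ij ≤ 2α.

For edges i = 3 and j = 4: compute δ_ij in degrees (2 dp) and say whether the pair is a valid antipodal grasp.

δ = 133.03°, invalid

α = atan 0.55 = 28.81°;  2α = 57.62°
edge 3: e_3 = (+0.95, -1.48);  n_3 = (-0.8415, -0.5402)
edge 4: e_4 = (+2.03, -0.37);  n_4 = (-0.1793, -0.9838)
∠(n_3, n_4) = 46.97°
δ = |180° − 46.97°| = 133.03°
133.03° > 2α = 57.62°  →  invalid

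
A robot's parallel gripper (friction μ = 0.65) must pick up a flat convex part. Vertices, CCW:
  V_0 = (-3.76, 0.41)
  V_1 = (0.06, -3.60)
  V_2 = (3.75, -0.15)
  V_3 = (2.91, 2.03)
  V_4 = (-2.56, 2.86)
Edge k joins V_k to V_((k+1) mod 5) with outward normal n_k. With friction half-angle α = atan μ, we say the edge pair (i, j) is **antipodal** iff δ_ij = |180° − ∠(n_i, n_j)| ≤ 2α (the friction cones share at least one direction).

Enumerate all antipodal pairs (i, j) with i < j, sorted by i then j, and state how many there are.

α = atan 0.65 = 33.02°;  2α = 66.05°
n_0 = (-0.7241, -0.6897)
n_1 = (+0.6830, -0.7305)
n_2 = (+0.9331, +0.3596)
n_3 = (+0.1500, +0.9887)
n_4 = (-0.8981, +0.4399)
  (0,1): δ = 90.54°  ·
  (0,2): δ = 22.54°  ✓
  (0,3): δ = 37.76°  ✓
  (0,4): δ = 110.29°  ·
  (1,2): δ = 112.00°  ·
  (1,3): δ = 51.70°  ✓
  (1,4): δ = 20.83°  ✓
  (2,3): δ = 119.70°  ·
  (2,4): δ = 47.17°  ✓
  (3,4): δ = 107.47°  ·
antipodal pairs: 5

count = 5; pairs: (0,2), (0,3), (1,3), (1,4), (2,4)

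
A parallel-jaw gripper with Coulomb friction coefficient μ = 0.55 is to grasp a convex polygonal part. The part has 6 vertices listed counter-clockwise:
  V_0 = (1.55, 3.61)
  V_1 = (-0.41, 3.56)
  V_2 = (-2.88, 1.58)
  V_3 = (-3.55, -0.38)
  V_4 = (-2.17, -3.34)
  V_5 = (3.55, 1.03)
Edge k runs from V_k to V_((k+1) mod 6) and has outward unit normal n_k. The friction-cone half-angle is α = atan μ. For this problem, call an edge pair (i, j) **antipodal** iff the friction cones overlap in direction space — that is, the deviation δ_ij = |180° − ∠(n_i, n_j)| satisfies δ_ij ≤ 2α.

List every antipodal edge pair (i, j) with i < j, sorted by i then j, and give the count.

α = atan 0.55 = 28.81°;  2α = 57.62°
n_0 = (-0.0255, +0.9997)
n_1 = (-0.6255, +0.7803)
n_2 = (-0.9462, +0.3235)
n_3 = (-0.9063, -0.4226)
n_4 = (+0.6071, -0.7946)
n_5 = (+0.7903, +0.6127)
  (0,1): δ = 142.74°  ·
  (0,2): δ = 110.33°  ·
  (0,3): δ = 66.47°  ·
  (0,4): δ = 35.92°  ✓
  (0,5): δ = 126.32°  ·
  (1,2): δ = 147.59°  ·
  (1,3): δ = 103.72°  ·
  (1,4): δ = 1.34°  ✓
  (1,5): δ = 89.07°  ·
  (2,3): δ = 136.13°  ·
  (2,4): δ = 33.75°  ✓
  (2,5): δ = 56.65°  ✓
  (3,4): δ = 77.62°  ·
  (3,5): δ = 12.79°  ✓
  (4,5): δ = 89.60°  ·
antipodal pairs: 5

count = 5; pairs: (0,4), (1,4), (2,4), (2,5), (3,5)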